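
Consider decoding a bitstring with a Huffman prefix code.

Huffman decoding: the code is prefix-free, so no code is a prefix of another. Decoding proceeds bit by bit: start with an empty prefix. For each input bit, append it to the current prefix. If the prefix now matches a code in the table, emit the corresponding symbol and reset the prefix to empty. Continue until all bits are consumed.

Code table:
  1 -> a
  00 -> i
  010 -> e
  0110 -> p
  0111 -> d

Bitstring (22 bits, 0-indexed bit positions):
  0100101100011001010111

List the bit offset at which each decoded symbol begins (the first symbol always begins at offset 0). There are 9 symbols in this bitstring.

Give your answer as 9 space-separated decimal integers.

Bit 0: prefix='0' (no match yet)
Bit 1: prefix='01' (no match yet)
Bit 2: prefix='010' -> emit 'e', reset
Bit 3: prefix='0' (no match yet)
Bit 4: prefix='01' (no match yet)
Bit 5: prefix='010' -> emit 'e', reset
Bit 6: prefix='1' -> emit 'a', reset
Bit 7: prefix='1' -> emit 'a', reset
Bit 8: prefix='0' (no match yet)
Bit 9: prefix='00' -> emit 'i', reset
Bit 10: prefix='0' (no match yet)
Bit 11: prefix='01' (no match yet)
Bit 12: prefix='011' (no match yet)
Bit 13: prefix='0110' -> emit 'p', reset
Bit 14: prefix='0' (no match yet)
Bit 15: prefix='01' (no match yet)
Bit 16: prefix='010' -> emit 'e', reset
Bit 17: prefix='1' -> emit 'a', reset
Bit 18: prefix='0' (no match yet)
Bit 19: prefix='01' (no match yet)
Bit 20: prefix='011' (no match yet)
Bit 21: prefix='0111' -> emit 'd', reset

Answer: 0 3 6 7 8 10 14 17 18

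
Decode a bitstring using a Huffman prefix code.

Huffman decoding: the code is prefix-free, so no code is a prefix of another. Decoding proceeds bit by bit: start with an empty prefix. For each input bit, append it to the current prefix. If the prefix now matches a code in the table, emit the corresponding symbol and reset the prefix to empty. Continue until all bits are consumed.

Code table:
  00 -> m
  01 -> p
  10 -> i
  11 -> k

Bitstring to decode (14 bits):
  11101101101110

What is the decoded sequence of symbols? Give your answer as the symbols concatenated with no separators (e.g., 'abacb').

Bit 0: prefix='1' (no match yet)
Bit 1: prefix='11' -> emit 'k', reset
Bit 2: prefix='1' (no match yet)
Bit 3: prefix='10' -> emit 'i', reset
Bit 4: prefix='1' (no match yet)
Bit 5: prefix='11' -> emit 'k', reset
Bit 6: prefix='0' (no match yet)
Bit 7: prefix='01' -> emit 'p', reset
Bit 8: prefix='1' (no match yet)
Bit 9: prefix='10' -> emit 'i', reset
Bit 10: prefix='1' (no match yet)
Bit 11: prefix='11' -> emit 'k', reset
Bit 12: prefix='1' (no match yet)
Bit 13: prefix='10' -> emit 'i', reset

Answer: kikpiki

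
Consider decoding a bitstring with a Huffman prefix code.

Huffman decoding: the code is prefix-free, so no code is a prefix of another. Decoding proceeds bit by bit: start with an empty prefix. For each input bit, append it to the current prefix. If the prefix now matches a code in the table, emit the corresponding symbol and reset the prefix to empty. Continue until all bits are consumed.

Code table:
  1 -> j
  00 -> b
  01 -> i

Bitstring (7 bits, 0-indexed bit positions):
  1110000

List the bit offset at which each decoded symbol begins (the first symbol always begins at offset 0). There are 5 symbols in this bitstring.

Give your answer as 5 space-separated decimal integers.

Answer: 0 1 2 3 5

Derivation:
Bit 0: prefix='1' -> emit 'j', reset
Bit 1: prefix='1' -> emit 'j', reset
Bit 2: prefix='1' -> emit 'j', reset
Bit 3: prefix='0' (no match yet)
Bit 4: prefix='00' -> emit 'b', reset
Bit 5: prefix='0' (no match yet)
Bit 6: prefix='00' -> emit 'b', reset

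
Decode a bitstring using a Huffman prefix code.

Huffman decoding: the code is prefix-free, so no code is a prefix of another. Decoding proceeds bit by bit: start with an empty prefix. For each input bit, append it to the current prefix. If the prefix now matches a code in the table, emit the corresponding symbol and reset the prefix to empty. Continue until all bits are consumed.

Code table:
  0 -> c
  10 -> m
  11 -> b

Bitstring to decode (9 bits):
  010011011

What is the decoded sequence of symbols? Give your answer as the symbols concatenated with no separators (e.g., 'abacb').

Answer: cmcbcb

Derivation:
Bit 0: prefix='0' -> emit 'c', reset
Bit 1: prefix='1' (no match yet)
Bit 2: prefix='10' -> emit 'm', reset
Bit 3: prefix='0' -> emit 'c', reset
Bit 4: prefix='1' (no match yet)
Bit 5: prefix='11' -> emit 'b', reset
Bit 6: prefix='0' -> emit 'c', reset
Bit 7: prefix='1' (no match yet)
Bit 8: prefix='11' -> emit 'b', reset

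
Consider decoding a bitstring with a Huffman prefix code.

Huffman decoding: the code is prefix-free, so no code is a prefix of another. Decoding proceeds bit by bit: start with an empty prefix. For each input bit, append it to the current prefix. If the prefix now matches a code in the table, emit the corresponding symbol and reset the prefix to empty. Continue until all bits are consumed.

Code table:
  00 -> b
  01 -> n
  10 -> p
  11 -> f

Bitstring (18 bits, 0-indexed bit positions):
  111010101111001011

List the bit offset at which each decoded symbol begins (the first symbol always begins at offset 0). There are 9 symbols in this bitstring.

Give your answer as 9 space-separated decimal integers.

Answer: 0 2 4 6 8 10 12 14 16

Derivation:
Bit 0: prefix='1' (no match yet)
Bit 1: prefix='11' -> emit 'f', reset
Bit 2: prefix='1' (no match yet)
Bit 3: prefix='10' -> emit 'p', reset
Bit 4: prefix='1' (no match yet)
Bit 5: prefix='10' -> emit 'p', reset
Bit 6: prefix='1' (no match yet)
Bit 7: prefix='10' -> emit 'p', reset
Bit 8: prefix='1' (no match yet)
Bit 9: prefix='11' -> emit 'f', reset
Bit 10: prefix='1' (no match yet)
Bit 11: prefix='11' -> emit 'f', reset
Bit 12: prefix='0' (no match yet)
Bit 13: prefix='00' -> emit 'b', reset
Bit 14: prefix='1' (no match yet)
Bit 15: prefix='10' -> emit 'p', reset
Bit 16: prefix='1' (no match yet)
Bit 17: prefix='11' -> emit 'f', reset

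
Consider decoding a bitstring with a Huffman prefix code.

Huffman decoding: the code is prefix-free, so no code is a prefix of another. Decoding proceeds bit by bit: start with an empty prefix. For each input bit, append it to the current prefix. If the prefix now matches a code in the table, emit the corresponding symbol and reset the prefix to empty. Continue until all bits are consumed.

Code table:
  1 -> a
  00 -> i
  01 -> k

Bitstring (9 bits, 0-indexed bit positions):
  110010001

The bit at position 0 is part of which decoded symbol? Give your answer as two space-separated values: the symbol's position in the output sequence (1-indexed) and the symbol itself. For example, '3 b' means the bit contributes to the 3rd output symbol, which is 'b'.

Answer: 1 a

Derivation:
Bit 0: prefix='1' -> emit 'a', reset
Bit 1: prefix='1' -> emit 'a', reset
Bit 2: prefix='0' (no match yet)
Bit 3: prefix='00' -> emit 'i', reset
Bit 4: prefix='1' -> emit 'a', reset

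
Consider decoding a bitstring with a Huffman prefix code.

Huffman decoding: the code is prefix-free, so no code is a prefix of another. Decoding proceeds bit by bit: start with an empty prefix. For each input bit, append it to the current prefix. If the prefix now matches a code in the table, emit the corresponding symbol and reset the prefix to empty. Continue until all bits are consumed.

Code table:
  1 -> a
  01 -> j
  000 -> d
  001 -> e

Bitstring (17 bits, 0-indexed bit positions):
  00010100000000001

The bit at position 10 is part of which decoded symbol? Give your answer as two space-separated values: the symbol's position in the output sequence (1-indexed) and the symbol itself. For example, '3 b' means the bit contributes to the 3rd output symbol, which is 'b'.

Bit 0: prefix='0' (no match yet)
Bit 1: prefix='00' (no match yet)
Bit 2: prefix='000' -> emit 'd', reset
Bit 3: prefix='1' -> emit 'a', reset
Bit 4: prefix='0' (no match yet)
Bit 5: prefix='01' -> emit 'j', reset
Bit 6: prefix='0' (no match yet)
Bit 7: prefix='00' (no match yet)
Bit 8: prefix='000' -> emit 'd', reset
Bit 9: prefix='0' (no match yet)
Bit 10: prefix='00' (no match yet)
Bit 11: prefix='000' -> emit 'd', reset
Bit 12: prefix='0' (no match yet)
Bit 13: prefix='00' (no match yet)
Bit 14: prefix='000' -> emit 'd', reset

Answer: 5 d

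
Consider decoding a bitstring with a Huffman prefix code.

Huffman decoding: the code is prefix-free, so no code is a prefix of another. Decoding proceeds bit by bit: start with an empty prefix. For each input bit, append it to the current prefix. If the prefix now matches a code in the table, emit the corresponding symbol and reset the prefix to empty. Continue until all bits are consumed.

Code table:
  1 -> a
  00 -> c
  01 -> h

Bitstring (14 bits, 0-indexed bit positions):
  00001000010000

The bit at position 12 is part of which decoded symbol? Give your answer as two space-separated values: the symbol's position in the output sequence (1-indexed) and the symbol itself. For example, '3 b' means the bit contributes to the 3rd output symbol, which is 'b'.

Answer: 8 c

Derivation:
Bit 0: prefix='0' (no match yet)
Bit 1: prefix='00' -> emit 'c', reset
Bit 2: prefix='0' (no match yet)
Bit 3: prefix='00' -> emit 'c', reset
Bit 4: prefix='1' -> emit 'a', reset
Bit 5: prefix='0' (no match yet)
Bit 6: prefix='00' -> emit 'c', reset
Bit 7: prefix='0' (no match yet)
Bit 8: prefix='00' -> emit 'c', reset
Bit 9: prefix='1' -> emit 'a', reset
Bit 10: prefix='0' (no match yet)
Bit 11: prefix='00' -> emit 'c', reset
Bit 12: prefix='0' (no match yet)
Bit 13: prefix='00' -> emit 'c', reset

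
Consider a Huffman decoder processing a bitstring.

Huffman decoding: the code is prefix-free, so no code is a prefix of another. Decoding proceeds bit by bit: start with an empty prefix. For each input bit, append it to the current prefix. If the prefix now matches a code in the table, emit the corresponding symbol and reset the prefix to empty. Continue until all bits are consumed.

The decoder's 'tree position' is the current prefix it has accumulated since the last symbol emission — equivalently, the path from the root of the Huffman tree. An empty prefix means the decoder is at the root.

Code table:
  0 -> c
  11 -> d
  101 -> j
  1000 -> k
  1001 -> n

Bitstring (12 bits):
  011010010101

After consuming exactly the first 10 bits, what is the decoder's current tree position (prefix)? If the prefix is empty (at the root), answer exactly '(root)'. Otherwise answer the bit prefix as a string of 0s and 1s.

Bit 0: prefix='0' -> emit 'c', reset
Bit 1: prefix='1' (no match yet)
Bit 2: prefix='11' -> emit 'd', reset
Bit 3: prefix='0' -> emit 'c', reset
Bit 4: prefix='1' (no match yet)
Bit 5: prefix='10' (no match yet)
Bit 6: prefix='100' (no match yet)
Bit 7: prefix='1001' -> emit 'n', reset
Bit 8: prefix='0' -> emit 'c', reset
Bit 9: prefix='1' (no match yet)

Answer: 1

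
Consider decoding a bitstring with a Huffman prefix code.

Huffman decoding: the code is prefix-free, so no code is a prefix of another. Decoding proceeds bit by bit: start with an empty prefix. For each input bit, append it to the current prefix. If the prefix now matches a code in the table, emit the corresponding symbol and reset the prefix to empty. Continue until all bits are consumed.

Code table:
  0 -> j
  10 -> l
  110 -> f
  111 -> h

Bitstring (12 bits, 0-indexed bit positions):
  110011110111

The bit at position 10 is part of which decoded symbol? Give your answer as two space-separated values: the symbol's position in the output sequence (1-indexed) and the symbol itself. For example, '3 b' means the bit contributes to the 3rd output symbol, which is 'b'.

Bit 0: prefix='1' (no match yet)
Bit 1: prefix='11' (no match yet)
Bit 2: prefix='110' -> emit 'f', reset
Bit 3: prefix='0' -> emit 'j', reset
Bit 4: prefix='1' (no match yet)
Bit 5: prefix='11' (no match yet)
Bit 6: prefix='111' -> emit 'h', reset
Bit 7: prefix='1' (no match yet)
Bit 8: prefix='10' -> emit 'l', reset
Bit 9: prefix='1' (no match yet)
Bit 10: prefix='11' (no match yet)
Bit 11: prefix='111' -> emit 'h', reset

Answer: 5 h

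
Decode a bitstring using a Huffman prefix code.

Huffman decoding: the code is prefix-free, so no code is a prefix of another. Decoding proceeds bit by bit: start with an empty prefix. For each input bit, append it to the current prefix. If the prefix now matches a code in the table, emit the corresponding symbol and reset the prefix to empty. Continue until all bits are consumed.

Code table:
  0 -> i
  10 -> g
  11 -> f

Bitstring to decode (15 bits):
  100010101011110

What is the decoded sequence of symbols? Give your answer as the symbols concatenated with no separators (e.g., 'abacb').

Answer: giigggffi

Derivation:
Bit 0: prefix='1' (no match yet)
Bit 1: prefix='10' -> emit 'g', reset
Bit 2: prefix='0' -> emit 'i', reset
Bit 3: prefix='0' -> emit 'i', reset
Bit 4: prefix='1' (no match yet)
Bit 5: prefix='10' -> emit 'g', reset
Bit 6: prefix='1' (no match yet)
Bit 7: prefix='10' -> emit 'g', reset
Bit 8: prefix='1' (no match yet)
Bit 9: prefix='10' -> emit 'g', reset
Bit 10: prefix='1' (no match yet)
Bit 11: prefix='11' -> emit 'f', reset
Bit 12: prefix='1' (no match yet)
Bit 13: prefix='11' -> emit 'f', reset
Bit 14: prefix='0' -> emit 'i', reset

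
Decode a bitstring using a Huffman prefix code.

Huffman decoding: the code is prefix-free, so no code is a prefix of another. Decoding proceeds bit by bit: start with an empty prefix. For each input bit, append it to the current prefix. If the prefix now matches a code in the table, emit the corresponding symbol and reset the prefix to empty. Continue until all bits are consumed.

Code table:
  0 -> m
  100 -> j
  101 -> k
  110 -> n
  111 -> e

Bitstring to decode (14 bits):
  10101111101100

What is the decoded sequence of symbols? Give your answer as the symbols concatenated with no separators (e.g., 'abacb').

Answer: kmennm

Derivation:
Bit 0: prefix='1' (no match yet)
Bit 1: prefix='10' (no match yet)
Bit 2: prefix='101' -> emit 'k', reset
Bit 3: prefix='0' -> emit 'm', reset
Bit 4: prefix='1' (no match yet)
Bit 5: prefix='11' (no match yet)
Bit 6: prefix='111' -> emit 'e', reset
Bit 7: prefix='1' (no match yet)
Bit 8: prefix='11' (no match yet)
Bit 9: prefix='110' -> emit 'n', reset
Bit 10: prefix='1' (no match yet)
Bit 11: prefix='11' (no match yet)
Bit 12: prefix='110' -> emit 'n', reset
Bit 13: prefix='0' -> emit 'm', reset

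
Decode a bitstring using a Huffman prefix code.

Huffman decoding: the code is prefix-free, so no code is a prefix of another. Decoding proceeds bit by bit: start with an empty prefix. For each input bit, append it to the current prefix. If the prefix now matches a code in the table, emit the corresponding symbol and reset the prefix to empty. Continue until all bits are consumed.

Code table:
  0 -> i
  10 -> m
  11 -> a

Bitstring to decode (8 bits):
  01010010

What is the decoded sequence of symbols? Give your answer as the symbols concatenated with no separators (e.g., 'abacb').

Bit 0: prefix='0' -> emit 'i', reset
Bit 1: prefix='1' (no match yet)
Bit 2: prefix='10' -> emit 'm', reset
Bit 3: prefix='1' (no match yet)
Bit 4: prefix='10' -> emit 'm', reset
Bit 5: prefix='0' -> emit 'i', reset
Bit 6: prefix='1' (no match yet)
Bit 7: prefix='10' -> emit 'm', reset

Answer: immim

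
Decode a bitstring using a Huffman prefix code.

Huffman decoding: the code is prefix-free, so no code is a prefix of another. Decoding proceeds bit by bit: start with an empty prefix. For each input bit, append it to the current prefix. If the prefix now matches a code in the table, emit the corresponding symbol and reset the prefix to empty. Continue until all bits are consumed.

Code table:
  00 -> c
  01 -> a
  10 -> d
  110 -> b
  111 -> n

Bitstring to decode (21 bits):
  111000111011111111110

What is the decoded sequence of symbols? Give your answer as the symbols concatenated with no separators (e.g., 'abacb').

Bit 0: prefix='1' (no match yet)
Bit 1: prefix='11' (no match yet)
Bit 2: prefix='111' -> emit 'n', reset
Bit 3: prefix='0' (no match yet)
Bit 4: prefix='00' -> emit 'c', reset
Bit 5: prefix='0' (no match yet)
Bit 6: prefix='01' -> emit 'a', reset
Bit 7: prefix='1' (no match yet)
Bit 8: prefix='11' (no match yet)
Bit 9: prefix='110' -> emit 'b', reset
Bit 10: prefix='1' (no match yet)
Bit 11: prefix='11' (no match yet)
Bit 12: prefix='111' -> emit 'n', reset
Bit 13: prefix='1' (no match yet)
Bit 14: prefix='11' (no match yet)
Bit 15: prefix='111' -> emit 'n', reset
Bit 16: prefix='1' (no match yet)
Bit 17: prefix='11' (no match yet)
Bit 18: prefix='111' -> emit 'n', reset
Bit 19: prefix='1' (no match yet)
Bit 20: prefix='10' -> emit 'd', reset

Answer: ncabnnnd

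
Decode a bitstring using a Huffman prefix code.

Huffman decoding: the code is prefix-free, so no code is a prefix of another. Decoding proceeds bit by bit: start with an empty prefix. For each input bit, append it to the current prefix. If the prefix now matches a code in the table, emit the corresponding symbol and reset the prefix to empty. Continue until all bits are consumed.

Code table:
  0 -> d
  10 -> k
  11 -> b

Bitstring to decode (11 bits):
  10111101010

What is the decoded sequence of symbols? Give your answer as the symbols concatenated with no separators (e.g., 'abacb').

Bit 0: prefix='1' (no match yet)
Bit 1: prefix='10' -> emit 'k', reset
Bit 2: prefix='1' (no match yet)
Bit 3: prefix='11' -> emit 'b', reset
Bit 4: prefix='1' (no match yet)
Bit 5: prefix='11' -> emit 'b', reset
Bit 6: prefix='0' -> emit 'd', reset
Bit 7: prefix='1' (no match yet)
Bit 8: prefix='10' -> emit 'k', reset
Bit 9: prefix='1' (no match yet)
Bit 10: prefix='10' -> emit 'k', reset

Answer: kbbdkk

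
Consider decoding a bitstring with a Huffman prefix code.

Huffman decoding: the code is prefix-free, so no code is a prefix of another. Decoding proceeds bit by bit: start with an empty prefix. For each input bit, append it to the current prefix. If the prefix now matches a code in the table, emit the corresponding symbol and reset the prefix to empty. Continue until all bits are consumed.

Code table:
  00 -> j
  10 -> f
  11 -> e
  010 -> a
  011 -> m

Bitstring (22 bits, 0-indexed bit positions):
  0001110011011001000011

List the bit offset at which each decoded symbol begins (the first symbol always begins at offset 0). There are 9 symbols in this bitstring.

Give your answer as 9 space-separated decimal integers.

Bit 0: prefix='0' (no match yet)
Bit 1: prefix='00' -> emit 'j', reset
Bit 2: prefix='0' (no match yet)
Bit 3: prefix='01' (no match yet)
Bit 4: prefix='011' -> emit 'm', reset
Bit 5: prefix='1' (no match yet)
Bit 6: prefix='10' -> emit 'f', reset
Bit 7: prefix='0' (no match yet)
Bit 8: prefix='01' (no match yet)
Bit 9: prefix='011' -> emit 'm', reset
Bit 10: prefix='0' (no match yet)
Bit 11: prefix='01' (no match yet)
Bit 12: prefix='011' -> emit 'm', reset
Bit 13: prefix='0' (no match yet)
Bit 14: prefix='00' -> emit 'j', reset
Bit 15: prefix='1' (no match yet)
Bit 16: prefix='10' -> emit 'f', reset
Bit 17: prefix='0' (no match yet)
Bit 18: prefix='00' -> emit 'j', reset
Bit 19: prefix='0' (no match yet)
Bit 20: prefix='01' (no match yet)
Bit 21: prefix='011' -> emit 'm', reset

Answer: 0 2 5 7 10 13 15 17 19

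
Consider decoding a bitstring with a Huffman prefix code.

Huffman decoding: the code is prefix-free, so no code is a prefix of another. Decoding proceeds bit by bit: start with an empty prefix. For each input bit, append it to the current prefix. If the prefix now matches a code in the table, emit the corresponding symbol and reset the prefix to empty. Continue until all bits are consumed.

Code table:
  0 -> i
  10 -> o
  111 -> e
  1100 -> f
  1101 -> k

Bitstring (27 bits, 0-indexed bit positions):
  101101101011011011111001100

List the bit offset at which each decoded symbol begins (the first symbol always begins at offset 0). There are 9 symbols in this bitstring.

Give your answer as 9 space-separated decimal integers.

Bit 0: prefix='1' (no match yet)
Bit 1: prefix='10' -> emit 'o', reset
Bit 2: prefix='1' (no match yet)
Bit 3: prefix='11' (no match yet)
Bit 4: prefix='110' (no match yet)
Bit 5: prefix='1101' -> emit 'k', reset
Bit 6: prefix='1' (no match yet)
Bit 7: prefix='10' -> emit 'o', reset
Bit 8: prefix='1' (no match yet)
Bit 9: prefix='10' -> emit 'o', reset
Bit 10: prefix='1' (no match yet)
Bit 11: prefix='11' (no match yet)
Bit 12: prefix='110' (no match yet)
Bit 13: prefix='1101' -> emit 'k', reset
Bit 14: prefix='1' (no match yet)
Bit 15: prefix='10' -> emit 'o', reset
Bit 16: prefix='1' (no match yet)
Bit 17: prefix='11' (no match yet)
Bit 18: prefix='111' -> emit 'e', reset
Bit 19: prefix='1' (no match yet)
Bit 20: prefix='11' (no match yet)
Bit 21: prefix='110' (no match yet)
Bit 22: prefix='1100' -> emit 'f', reset
Bit 23: prefix='1' (no match yet)
Bit 24: prefix='11' (no match yet)
Bit 25: prefix='110' (no match yet)
Bit 26: prefix='1100' -> emit 'f', reset

Answer: 0 2 6 8 10 14 16 19 23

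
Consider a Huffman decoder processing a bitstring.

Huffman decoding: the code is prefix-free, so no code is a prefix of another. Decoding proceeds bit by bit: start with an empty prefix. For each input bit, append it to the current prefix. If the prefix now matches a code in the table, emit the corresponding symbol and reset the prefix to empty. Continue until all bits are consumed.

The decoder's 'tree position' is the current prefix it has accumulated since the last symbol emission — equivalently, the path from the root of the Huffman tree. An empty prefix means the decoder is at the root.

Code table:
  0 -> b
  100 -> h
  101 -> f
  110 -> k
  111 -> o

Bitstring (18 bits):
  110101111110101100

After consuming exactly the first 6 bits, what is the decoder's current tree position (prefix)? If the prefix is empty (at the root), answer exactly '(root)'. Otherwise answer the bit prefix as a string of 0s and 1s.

Bit 0: prefix='1' (no match yet)
Bit 1: prefix='11' (no match yet)
Bit 2: prefix='110' -> emit 'k', reset
Bit 3: prefix='1' (no match yet)
Bit 4: prefix='10' (no match yet)
Bit 5: prefix='101' -> emit 'f', reset

Answer: (root)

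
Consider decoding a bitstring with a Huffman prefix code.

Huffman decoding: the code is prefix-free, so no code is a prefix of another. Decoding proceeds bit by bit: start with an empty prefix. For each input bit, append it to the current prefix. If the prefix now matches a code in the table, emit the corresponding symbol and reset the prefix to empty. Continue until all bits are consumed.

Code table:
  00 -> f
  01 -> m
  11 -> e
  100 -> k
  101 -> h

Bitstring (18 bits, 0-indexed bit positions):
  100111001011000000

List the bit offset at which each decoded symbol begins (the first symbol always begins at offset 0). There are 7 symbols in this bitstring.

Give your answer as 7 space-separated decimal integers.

Answer: 0 3 5 8 11 14 16

Derivation:
Bit 0: prefix='1' (no match yet)
Bit 1: prefix='10' (no match yet)
Bit 2: prefix='100' -> emit 'k', reset
Bit 3: prefix='1' (no match yet)
Bit 4: prefix='11' -> emit 'e', reset
Bit 5: prefix='1' (no match yet)
Bit 6: prefix='10' (no match yet)
Bit 7: prefix='100' -> emit 'k', reset
Bit 8: prefix='1' (no match yet)
Bit 9: prefix='10' (no match yet)
Bit 10: prefix='101' -> emit 'h', reset
Bit 11: prefix='1' (no match yet)
Bit 12: prefix='10' (no match yet)
Bit 13: prefix='100' -> emit 'k', reset
Bit 14: prefix='0' (no match yet)
Bit 15: prefix='00' -> emit 'f', reset
Bit 16: prefix='0' (no match yet)
Bit 17: prefix='00' -> emit 'f', reset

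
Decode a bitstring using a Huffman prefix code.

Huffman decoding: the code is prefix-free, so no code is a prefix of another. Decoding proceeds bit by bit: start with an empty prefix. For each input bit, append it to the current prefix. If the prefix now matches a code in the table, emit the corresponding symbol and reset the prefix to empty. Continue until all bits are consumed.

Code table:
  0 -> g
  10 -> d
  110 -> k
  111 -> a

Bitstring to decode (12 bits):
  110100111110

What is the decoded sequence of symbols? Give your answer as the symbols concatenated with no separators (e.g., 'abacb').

Answer: kdgak

Derivation:
Bit 0: prefix='1' (no match yet)
Bit 1: prefix='11' (no match yet)
Bit 2: prefix='110' -> emit 'k', reset
Bit 3: prefix='1' (no match yet)
Bit 4: prefix='10' -> emit 'd', reset
Bit 5: prefix='0' -> emit 'g', reset
Bit 6: prefix='1' (no match yet)
Bit 7: prefix='11' (no match yet)
Bit 8: prefix='111' -> emit 'a', reset
Bit 9: prefix='1' (no match yet)
Bit 10: prefix='11' (no match yet)
Bit 11: prefix='110' -> emit 'k', reset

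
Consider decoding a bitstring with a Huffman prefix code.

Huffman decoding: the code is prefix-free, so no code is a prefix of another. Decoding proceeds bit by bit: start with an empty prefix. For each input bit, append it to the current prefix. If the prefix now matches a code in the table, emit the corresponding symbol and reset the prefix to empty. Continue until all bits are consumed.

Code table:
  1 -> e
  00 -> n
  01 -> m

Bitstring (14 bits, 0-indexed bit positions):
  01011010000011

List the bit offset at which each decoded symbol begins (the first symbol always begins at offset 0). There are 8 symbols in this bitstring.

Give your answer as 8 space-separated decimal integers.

Bit 0: prefix='0' (no match yet)
Bit 1: prefix='01' -> emit 'm', reset
Bit 2: prefix='0' (no match yet)
Bit 3: prefix='01' -> emit 'm', reset
Bit 4: prefix='1' -> emit 'e', reset
Bit 5: prefix='0' (no match yet)
Bit 6: prefix='01' -> emit 'm', reset
Bit 7: prefix='0' (no match yet)
Bit 8: prefix='00' -> emit 'n', reset
Bit 9: prefix='0' (no match yet)
Bit 10: prefix='00' -> emit 'n', reset
Bit 11: prefix='0' (no match yet)
Bit 12: prefix='01' -> emit 'm', reset
Bit 13: prefix='1' -> emit 'e', reset

Answer: 0 2 4 5 7 9 11 13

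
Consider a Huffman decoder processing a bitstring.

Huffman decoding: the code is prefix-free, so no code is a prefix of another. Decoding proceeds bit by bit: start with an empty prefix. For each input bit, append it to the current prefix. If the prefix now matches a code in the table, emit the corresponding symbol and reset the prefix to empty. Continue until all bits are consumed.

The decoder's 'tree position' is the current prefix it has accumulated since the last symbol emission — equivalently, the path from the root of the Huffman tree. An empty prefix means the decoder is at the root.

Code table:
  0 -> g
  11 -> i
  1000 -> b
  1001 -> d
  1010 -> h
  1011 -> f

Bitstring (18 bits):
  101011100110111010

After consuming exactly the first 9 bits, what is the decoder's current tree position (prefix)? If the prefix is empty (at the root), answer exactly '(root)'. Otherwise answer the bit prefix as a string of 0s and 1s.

Bit 0: prefix='1' (no match yet)
Bit 1: prefix='10' (no match yet)
Bit 2: prefix='101' (no match yet)
Bit 3: prefix='1010' -> emit 'h', reset
Bit 4: prefix='1' (no match yet)
Bit 5: prefix='11' -> emit 'i', reset
Bit 6: prefix='1' (no match yet)
Bit 7: prefix='10' (no match yet)
Bit 8: prefix='100' (no match yet)

Answer: 100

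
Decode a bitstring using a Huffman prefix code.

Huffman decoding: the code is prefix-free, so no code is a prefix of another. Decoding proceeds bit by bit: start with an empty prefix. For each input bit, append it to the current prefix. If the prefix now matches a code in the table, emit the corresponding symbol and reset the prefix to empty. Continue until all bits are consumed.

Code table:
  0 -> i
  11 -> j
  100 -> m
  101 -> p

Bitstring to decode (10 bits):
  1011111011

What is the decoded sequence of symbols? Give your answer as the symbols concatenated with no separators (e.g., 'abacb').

Bit 0: prefix='1' (no match yet)
Bit 1: prefix='10' (no match yet)
Bit 2: prefix='101' -> emit 'p', reset
Bit 3: prefix='1' (no match yet)
Bit 4: prefix='11' -> emit 'j', reset
Bit 5: prefix='1' (no match yet)
Bit 6: prefix='11' -> emit 'j', reset
Bit 7: prefix='0' -> emit 'i', reset
Bit 8: prefix='1' (no match yet)
Bit 9: prefix='11' -> emit 'j', reset

Answer: pjjij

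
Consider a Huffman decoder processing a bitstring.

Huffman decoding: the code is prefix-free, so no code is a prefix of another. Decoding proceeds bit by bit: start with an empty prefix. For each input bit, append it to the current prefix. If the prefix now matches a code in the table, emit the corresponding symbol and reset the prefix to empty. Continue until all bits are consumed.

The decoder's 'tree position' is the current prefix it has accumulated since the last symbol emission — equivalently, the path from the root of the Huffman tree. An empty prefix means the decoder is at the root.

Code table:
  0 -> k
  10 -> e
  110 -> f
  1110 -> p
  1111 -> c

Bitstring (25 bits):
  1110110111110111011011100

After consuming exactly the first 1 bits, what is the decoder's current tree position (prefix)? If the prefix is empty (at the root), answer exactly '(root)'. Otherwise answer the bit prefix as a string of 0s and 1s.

Answer: 1

Derivation:
Bit 0: prefix='1' (no match yet)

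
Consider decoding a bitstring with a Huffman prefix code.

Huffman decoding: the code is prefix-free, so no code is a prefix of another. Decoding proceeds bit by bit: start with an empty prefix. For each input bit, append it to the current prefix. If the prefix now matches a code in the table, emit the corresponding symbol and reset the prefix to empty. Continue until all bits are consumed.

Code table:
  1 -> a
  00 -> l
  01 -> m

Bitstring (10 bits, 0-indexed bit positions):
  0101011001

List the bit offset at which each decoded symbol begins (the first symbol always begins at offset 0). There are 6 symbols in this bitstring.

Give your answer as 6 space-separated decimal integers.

Answer: 0 2 4 6 7 9

Derivation:
Bit 0: prefix='0' (no match yet)
Bit 1: prefix='01' -> emit 'm', reset
Bit 2: prefix='0' (no match yet)
Bit 3: prefix='01' -> emit 'm', reset
Bit 4: prefix='0' (no match yet)
Bit 5: prefix='01' -> emit 'm', reset
Bit 6: prefix='1' -> emit 'a', reset
Bit 7: prefix='0' (no match yet)
Bit 8: prefix='00' -> emit 'l', reset
Bit 9: prefix='1' -> emit 'a', reset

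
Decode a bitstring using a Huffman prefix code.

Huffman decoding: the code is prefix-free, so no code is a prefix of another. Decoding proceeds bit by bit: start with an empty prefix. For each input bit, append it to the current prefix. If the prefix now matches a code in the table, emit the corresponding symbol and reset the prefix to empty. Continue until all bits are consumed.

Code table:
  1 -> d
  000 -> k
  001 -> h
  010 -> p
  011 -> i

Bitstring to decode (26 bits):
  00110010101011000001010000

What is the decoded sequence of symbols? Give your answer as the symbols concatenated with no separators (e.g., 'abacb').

Bit 0: prefix='0' (no match yet)
Bit 1: prefix='00' (no match yet)
Bit 2: prefix='001' -> emit 'h', reset
Bit 3: prefix='1' -> emit 'd', reset
Bit 4: prefix='0' (no match yet)
Bit 5: prefix='00' (no match yet)
Bit 6: prefix='001' -> emit 'h', reset
Bit 7: prefix='0' (no match yet)
Bit 8: prefix='01' (no match yet)
Bit 9: prefix='010' -> emit 'p', reset
Bit 10: prefix='1' -> emit 'd', reset
Bit 11: prefix='0' (no match yet)
Bit 12: prefix='01' (no match yet)
Bit 13: prefix='011' -> emit 'i', reset
Bit 14: prefix='0' (no match yet)
Bit 15: prefix='00' (no match yet)
Bit 16: prefix='000' -> emit 'k', reset
Bit 17: prefix='0' (no match yet)
Bit 18: prefix='00' (no match yet)
Bit 19: prefix='001' -> emit 'h', reset
Bit 20: prefix='0' (no match yet)
Bit 21: prefix='01' (no match yet)
Bit 22: prefix='010' -> emit 'p', reset
Bit 23: prefix='0' (no match yet)
Bit 24: prefix='00' (no match yet)
Bit 25: prefix='000' -> emit 'k', reset

Answer: hdhpdikhpk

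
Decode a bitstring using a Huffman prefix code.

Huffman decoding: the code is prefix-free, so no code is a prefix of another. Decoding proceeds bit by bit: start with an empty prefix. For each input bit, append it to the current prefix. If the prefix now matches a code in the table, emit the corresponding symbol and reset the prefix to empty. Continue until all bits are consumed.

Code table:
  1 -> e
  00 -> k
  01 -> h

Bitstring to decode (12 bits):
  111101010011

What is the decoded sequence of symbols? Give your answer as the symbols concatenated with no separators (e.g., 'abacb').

Bit 0: prefix='1' -> emit 'e', reset
Bit 1: prefix='1' -> emit 'e', reset
Bit 2: prefix='1' -> emit 'e', reset
Bit 3: prefix='1' -> emit 'e', reset
Bit 4: prefix='0' (no match yet)
Bit 5: prefix='01' -> emit 'h', reset
Bit 6: prefix='0' (no match yet)
Bit 7: prefix='01' -> emit 'h', reset
Bit 8: prefix='0' (no match yet)
Bit 9: prefix='00' -> emit 'k', reset
Bit 10: prefix='1' -> emit 'e', reset
Bit 11: prefix='1' -> emit 'e', reset

Answer: eeeehhkee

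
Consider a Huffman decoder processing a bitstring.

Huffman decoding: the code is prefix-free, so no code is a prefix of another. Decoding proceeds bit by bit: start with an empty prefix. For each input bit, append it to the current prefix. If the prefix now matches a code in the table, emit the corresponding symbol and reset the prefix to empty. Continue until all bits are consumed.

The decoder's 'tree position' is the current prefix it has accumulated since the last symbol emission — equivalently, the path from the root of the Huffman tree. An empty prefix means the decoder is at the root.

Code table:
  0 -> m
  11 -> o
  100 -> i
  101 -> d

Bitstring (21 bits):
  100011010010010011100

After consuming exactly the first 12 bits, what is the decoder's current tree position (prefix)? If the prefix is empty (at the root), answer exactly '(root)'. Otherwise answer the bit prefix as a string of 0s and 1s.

Bit 0: prefix='1' (no match yet)
Bit 1: prefix='10' (no match yet)
Bit 2: prefix='100' -> emit 'i', reset
Bit 3: prefix='0' -> emit 'm', reset
Bit 4: prefix='1' (no match yet)
Bit 5: prefix='11' -> emit 'o', reset
Bit 6: prefix='0' -> emit 'm', reset
Bit 7: prefix='1' (no match yet)
Bit 8: prefix='10' (no match yet)
Bit 9: prefix='100' -> emit 'i', reset
Bit 10: prefix='1' (no match yet)
Bit 11: prefix='10' (no match yet)

Answer: 10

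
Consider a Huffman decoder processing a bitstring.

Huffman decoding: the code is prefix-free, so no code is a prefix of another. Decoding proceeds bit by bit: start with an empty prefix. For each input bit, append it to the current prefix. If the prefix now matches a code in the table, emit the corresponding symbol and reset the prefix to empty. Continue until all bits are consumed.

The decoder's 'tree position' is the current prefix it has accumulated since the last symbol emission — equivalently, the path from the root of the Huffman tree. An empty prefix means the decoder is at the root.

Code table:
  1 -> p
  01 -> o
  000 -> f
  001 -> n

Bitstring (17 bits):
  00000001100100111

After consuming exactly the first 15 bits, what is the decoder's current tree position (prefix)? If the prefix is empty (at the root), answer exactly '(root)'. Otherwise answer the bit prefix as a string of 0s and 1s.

Answer: (root)

Derivation:
Bit 0: prefix='0' (no match yet)
Bit 1: prefix='00' (no match yet)
Bit 2: prefix='000' -> emit 'f', reset
Bit 3: prefix='0' (no match yet)
Bit 4: prefix='00' (no match yet)
Bit 5: prefix='000' -> emit 'f', reset
Bit 6: prefix='0' (no match yet)
Bit 7: prefix='01' -> emit 'o', reset
Bit 8: prefix='1' -> emit 'p', reset
Bit 9: prefix='0' (no match yet)
Bit 10: prefix='00' (no match yet)
Bit 11: prefix='001' -> emit 'n', reset
Bit 12: prefix='0' (no match yet)
Bit 13: prefix='00' (no match yet)
Bit 14: prefix='001' -> emit 'n', reset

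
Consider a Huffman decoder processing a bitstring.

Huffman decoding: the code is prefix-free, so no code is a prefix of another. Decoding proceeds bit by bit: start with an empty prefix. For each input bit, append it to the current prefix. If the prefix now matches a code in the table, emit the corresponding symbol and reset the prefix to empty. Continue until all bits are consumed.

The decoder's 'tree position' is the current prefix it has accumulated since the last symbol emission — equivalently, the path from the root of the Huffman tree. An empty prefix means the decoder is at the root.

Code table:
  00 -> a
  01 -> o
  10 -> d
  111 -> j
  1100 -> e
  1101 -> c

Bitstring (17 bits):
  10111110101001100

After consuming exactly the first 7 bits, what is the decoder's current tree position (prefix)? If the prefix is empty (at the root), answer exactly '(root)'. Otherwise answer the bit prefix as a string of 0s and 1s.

Answer: 11

Derivation:
Bit 0: prefix='1' (no match yet)
Bit 1: prefix='10' -> emit 'd', reset
Bit 2: prefix='1' (no match yet)
Bit 3: prefix='11' (no match yet)
Bit 4: prefix='111' -> emit 'j', reset
Bit 5: prefix='1' (no match yet)
Bit 6: prefix='11' (no match yet)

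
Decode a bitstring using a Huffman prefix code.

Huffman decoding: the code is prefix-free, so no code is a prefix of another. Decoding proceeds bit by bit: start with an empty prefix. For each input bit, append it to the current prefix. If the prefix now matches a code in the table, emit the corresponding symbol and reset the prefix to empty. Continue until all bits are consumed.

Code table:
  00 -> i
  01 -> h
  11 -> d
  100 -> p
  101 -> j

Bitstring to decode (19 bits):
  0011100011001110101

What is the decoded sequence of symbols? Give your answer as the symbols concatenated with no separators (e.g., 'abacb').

Bit 0: prefix='0' (no match yet)
Bit 1: prefix='00' -> emit 'i', reset
Bit 2: prefix='1' (no match yet)
Bit 3: prefix='11' -> emit 'd', reset
Bit 4: prefix='1' (no match yet)
Bit 5: prefix='10' (no match yet)
Bit 6: prefix='100' -> emit 'p', reset
Bit 7: prefix='0' (no match yet)
Bit 8: prefix='01' -> emit 'h', reset
Bit 9: prefix='1' (no match yet)
Bit 10: prefix='10' (no match yet)
Bit 11: prefix='100' -> emit 'p', reset
Bit 12: prefix='1' (no match yet)
Bit 13: prefix='11' -> emit 'd', reset
Bit 14: prefix='1' (no match yet)
Bit 15: prefix='10' (no match yet)
Bit 16: prefix='101' -> emit 'j', reset
Bit 17: prefix='0' (no match yet)
Bit 18: prefix='01' -> emit 'h', reset

Answer: idphpdjh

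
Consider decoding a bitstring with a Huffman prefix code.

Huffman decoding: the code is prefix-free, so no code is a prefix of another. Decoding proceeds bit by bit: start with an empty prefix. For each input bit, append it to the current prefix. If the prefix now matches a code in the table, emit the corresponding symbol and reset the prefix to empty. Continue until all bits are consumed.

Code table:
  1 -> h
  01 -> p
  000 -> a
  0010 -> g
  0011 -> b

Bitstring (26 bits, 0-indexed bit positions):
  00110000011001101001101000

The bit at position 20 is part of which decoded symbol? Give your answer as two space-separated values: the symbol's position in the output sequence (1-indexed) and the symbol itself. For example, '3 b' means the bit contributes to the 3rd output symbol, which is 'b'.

Answer: 6 b

Derivation:
Bit 0: prefix='0' (no match yet)
Bit 1: prefix='00' (no match yet)
Bit 2: prefix='001' (no match yet)
Bit 3: prefix='0011' -> emit 'b', reset
Bit 4: prefix='0' (no match yet)
Bit 5: prefix='00' (no match yet)
Bit 6: prefix='000' -> emit 'a', reset
Bit 7: prefix='0' (no match yet)
Bit 8: prefix='00' (no match yet)
Bit 9: prefix='001' (no match yet)
Bit 10: prefix='0011' -> emit 'b', reset
Bit 11: prefix='0' (no match yet)
Bit 12: prefix='00' (no match yet)
Bit 13: prefix='001' (no match yet)
Bit 14: prefix='0011' -> emit 'b', reset
Bit 15: prefix='0' (no match yet)
Bit 16: prefix='01' -> emit 'p', reset
Bit 17: prefix='0' (no match yet)
Bit 18: prefix='00' (no match yet)
Bit 19: prefix='001' (no match yet)
Bit 20: prefix='0011' -> emit 'b', reset
Bit 21: prefix='0' (no match yet)
Bit 22: prefix='01' -> emit 'p', reset
Bit 23: prefix='0' (no match yet)
Bit 24: prefix='00' (no match yet)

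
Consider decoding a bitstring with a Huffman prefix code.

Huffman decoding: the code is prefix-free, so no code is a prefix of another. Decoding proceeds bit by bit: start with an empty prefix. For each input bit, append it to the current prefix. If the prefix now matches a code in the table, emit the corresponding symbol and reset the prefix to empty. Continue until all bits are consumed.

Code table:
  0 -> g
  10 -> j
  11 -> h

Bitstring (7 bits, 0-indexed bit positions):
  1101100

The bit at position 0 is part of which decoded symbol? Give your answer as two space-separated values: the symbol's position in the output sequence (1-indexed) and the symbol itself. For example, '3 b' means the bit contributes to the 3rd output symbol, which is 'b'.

Bit 0: prefix='1' (no match yet)
Bit 1: prefix='11' -> emit 'h', reset
Bit 2: prefix='0' -> emit 'g', reset
Bit 3: prefix='1' (no match yet)
Bit 4: prefix='11' -> emit 'h', reset

Answer: 1 h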